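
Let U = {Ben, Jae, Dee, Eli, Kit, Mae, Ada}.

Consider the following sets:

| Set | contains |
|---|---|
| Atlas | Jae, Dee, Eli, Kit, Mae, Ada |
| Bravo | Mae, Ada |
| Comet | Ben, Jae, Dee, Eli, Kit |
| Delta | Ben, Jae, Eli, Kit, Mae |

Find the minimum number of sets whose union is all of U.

2

Atlas and Comet together: Atlas ∪ Comet = {Ben, Jae, Dee, Eli, Kit, Mae, Ada} — every item is covered.
No single set has all 7 items (the largest, Atlas, has 6), so 2 is optimal.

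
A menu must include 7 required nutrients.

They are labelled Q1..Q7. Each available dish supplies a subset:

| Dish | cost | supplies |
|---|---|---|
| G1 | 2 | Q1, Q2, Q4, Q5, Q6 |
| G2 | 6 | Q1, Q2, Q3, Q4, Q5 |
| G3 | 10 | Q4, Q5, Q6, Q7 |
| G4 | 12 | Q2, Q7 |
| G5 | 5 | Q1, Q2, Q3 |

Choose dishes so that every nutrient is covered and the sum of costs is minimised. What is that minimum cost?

15

G3, G5 together cover every nutrient (G3 ∪ G5 = {Q1, Q2, Q3, Q4, Q5, Q6, Q7}); total cost 10 + 5 = 15.
The greedy pick G1, G5, G3 costs 17; no covering selection beats 15.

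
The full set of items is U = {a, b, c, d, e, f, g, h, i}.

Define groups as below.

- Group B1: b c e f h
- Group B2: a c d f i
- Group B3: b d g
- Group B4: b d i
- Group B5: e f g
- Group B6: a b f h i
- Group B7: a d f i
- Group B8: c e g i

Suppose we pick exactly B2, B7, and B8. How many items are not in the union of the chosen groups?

2

Union of B2, B7, B8 = {a, c, d, e, f, g, i}.
Not covered: b, h — 2 items.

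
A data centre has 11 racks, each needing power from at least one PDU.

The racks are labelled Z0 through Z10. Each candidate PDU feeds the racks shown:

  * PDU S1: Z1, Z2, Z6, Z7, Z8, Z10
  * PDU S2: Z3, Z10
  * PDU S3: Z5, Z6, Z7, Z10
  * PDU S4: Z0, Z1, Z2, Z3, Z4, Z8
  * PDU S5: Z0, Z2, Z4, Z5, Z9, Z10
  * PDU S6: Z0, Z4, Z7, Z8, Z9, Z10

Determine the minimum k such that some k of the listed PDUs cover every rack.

3

S1 and S4 and S5 together: S1 ∪ S4 ∪ S5 = {Z0, Z1, Z2, Z3, Z4, Z5, Z6, Z7, Z8, Z9, Z10} — every rack is covered.
No 2 of the 6 PDUs cover everything (all 15 combinations miss at least one rack), so 3 is optimal.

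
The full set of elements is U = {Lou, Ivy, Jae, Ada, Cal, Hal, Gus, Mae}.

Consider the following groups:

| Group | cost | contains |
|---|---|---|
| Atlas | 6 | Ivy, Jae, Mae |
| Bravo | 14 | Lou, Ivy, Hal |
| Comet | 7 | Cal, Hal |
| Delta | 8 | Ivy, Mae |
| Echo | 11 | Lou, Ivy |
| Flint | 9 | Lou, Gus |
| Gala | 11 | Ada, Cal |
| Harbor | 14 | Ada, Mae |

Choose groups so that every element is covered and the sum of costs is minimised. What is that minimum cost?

Atlas, Comet, Flint, Gala together cover every element (Atlas ∪ Comet ∪ Flint ∪ Gala = {Lou, Ivy, Jae, Ada, Cal, Hal, Gus, Mae}); total cost 6 + 7 + 9 + 11 = 33.
No covering selection has total cost below 33.

33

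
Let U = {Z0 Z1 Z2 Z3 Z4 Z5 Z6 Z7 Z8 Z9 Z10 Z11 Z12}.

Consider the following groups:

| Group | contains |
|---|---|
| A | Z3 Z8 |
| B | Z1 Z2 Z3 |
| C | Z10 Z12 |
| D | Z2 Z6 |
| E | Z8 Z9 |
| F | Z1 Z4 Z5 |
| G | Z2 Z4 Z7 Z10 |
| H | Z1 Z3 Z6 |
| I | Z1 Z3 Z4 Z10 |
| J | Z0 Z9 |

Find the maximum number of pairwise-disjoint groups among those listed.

5

A, C, D, F, J are pairwise disjoint (A={Z3,Z8}; C={Z10,Z12}; D={Z2,Z6}; F={Z1,Z4,Z5}; J={Z0,Z9}).
Every remaining group overlaps one of these, and no 6 of the listed groups are pairwise disjoint, so 5 is the maximum.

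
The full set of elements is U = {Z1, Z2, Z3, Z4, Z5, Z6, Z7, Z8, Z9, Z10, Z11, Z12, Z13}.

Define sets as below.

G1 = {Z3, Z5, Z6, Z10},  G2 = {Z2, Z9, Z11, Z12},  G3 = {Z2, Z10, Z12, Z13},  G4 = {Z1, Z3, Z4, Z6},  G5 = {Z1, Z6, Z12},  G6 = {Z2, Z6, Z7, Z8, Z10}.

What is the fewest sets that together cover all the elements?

5

G1, G2, G3, G4, and G6 cover everything between them: the union {Z1, Z2, Z3, Z4, Z5, Z6, Z7, Z8, Z9, Z10, Z11, Z12, Z13} is all of U.
No 4 of the 6 sets cover everything (all 15 combinations miss at least one element), so 5 is optimal.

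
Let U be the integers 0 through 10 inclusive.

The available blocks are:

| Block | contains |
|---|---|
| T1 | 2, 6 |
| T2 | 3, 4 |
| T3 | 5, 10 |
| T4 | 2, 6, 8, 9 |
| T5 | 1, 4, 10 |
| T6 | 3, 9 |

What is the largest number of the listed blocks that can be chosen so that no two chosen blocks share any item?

3

T2, T3, T4 are pairwise disjoint (T2={3,4}; T3={5,10}; T4={2,6,8,9}).
Every remaining block overlaps one of these, and no 4 of the listed blocks are pairwise disjoint, so 3 is the maximum.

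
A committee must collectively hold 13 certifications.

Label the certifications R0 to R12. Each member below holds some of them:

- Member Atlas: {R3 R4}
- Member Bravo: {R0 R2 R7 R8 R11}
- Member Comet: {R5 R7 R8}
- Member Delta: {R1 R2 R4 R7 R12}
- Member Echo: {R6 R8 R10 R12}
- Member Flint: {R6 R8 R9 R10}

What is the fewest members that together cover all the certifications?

Take {Atlas, Bravo, Comet, Delta, Flint}. Their union is {R0, R1, R2, R3, R4, R5, R6, R7, R8, R9, R10, R11, R12}, which is all 13 certifications.
No 4 of the 6 members cover everything (all 15 combinations miss at least one certification), so 5 is optimal.

5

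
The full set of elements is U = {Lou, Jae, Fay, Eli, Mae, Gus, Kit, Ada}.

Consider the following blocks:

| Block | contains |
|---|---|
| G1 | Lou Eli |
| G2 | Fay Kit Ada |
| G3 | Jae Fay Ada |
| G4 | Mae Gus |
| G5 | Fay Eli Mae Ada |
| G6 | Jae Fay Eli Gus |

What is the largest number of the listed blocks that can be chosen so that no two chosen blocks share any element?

G1, G2, G4 are pairwise disjoint (G1={Lou,Eli}; G2={Fay,Kit,Ada}; G4={Mae,Gus}).
Every remaining block overlaps one of these, and no 4 of the listed blocks are pairwise disjoint, so 3 is the maximum.

3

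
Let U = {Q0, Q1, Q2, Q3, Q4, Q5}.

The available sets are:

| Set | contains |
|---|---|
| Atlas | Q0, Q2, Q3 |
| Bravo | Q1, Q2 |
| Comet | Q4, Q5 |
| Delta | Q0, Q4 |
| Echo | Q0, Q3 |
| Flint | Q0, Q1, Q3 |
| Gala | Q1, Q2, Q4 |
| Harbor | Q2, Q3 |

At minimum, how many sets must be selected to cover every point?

3

Atlas and Comet and Flint together: Atlas ∪ Comet ∪ Flint = {Q0, Q1, Q2, Q3, Q4, Q5} — every point is covered.
Only Comet contains Q5, so Comet is forced; the remaining 4 points need at least 2 more sets (each remaining set adds at most 3) — so at least 3 sets are needed, and 3 is optimal.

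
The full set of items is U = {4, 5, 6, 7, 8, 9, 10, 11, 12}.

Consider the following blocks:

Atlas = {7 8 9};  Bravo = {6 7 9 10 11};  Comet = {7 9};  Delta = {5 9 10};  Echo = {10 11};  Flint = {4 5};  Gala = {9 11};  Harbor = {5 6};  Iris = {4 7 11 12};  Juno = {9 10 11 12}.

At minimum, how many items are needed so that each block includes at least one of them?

3

H = {5, 9, 11} meets every block (each contains at least one member of H), and |H| = 3.
The blocks Comet, Echo, Flint are pairwise disjoint, so any hitting set needs a separate item for each — at least 3. Hence 3 is optimal.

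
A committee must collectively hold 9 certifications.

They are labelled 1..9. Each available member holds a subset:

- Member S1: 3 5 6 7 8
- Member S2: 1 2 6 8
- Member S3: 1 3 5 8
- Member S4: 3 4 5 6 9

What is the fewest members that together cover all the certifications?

S1 and S2 and S4 together: S1 ∪ S2 ∪ S4 = {1, 2, 3, 4, 5, 6, 7, 8, 9} — every certification is covered.
Only S2 contains 2, so S2 is forced; the remaining 5 certifications need at least 2 more members (each remaining member adds at most 4) — so at least 3 members are needed, and 3 is optimal.

3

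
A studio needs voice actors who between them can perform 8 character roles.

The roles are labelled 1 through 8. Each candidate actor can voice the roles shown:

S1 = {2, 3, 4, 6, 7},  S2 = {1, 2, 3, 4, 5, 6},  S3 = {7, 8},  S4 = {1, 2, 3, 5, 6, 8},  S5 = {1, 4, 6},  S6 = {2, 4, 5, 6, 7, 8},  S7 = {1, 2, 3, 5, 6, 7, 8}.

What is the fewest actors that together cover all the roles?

S4 and S6 together: S4 ∪ S6 = {1, 2, 3, 4, 5, 6, 7, 8} — every role is covered.
No single actor has all 8 roles (the largest, S7, has 7), so 2 is optimal.

2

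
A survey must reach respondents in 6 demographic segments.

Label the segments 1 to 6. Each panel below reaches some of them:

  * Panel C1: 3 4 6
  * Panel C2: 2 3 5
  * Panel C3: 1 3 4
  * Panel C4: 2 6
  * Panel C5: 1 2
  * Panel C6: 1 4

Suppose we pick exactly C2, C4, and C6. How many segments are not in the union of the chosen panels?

0

Union of C2, C4, C6 = {1, 2, 3, 4, 5, 6} — that's every segment, so 0 are uncovered.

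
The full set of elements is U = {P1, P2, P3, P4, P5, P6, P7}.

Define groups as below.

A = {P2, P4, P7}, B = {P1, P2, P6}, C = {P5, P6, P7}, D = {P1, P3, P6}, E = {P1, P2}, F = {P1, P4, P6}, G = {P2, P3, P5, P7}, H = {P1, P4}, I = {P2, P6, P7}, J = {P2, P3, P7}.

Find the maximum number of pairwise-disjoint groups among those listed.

2

C, E are pairwise disjoint (C={P5,P6,P7}; E={P1,P2}).
Every remaining group overlaps one of these, and no 3 of the listed groups are pairwise disjoint, so 2 is the maximum.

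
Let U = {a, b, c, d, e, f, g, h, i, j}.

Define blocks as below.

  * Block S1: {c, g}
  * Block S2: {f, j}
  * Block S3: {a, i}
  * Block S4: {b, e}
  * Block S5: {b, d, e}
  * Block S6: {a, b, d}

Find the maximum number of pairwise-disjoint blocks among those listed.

S1, S2, S3, S5 are pairwise disjoint (S1={c,g}; S2={f,j}; S3={a,i}; S5={b,d,e}).
Every remaining block overlaps one of these, and no 5 of the listed blocks are pairwise disjoint, so 4 is the maximum.

4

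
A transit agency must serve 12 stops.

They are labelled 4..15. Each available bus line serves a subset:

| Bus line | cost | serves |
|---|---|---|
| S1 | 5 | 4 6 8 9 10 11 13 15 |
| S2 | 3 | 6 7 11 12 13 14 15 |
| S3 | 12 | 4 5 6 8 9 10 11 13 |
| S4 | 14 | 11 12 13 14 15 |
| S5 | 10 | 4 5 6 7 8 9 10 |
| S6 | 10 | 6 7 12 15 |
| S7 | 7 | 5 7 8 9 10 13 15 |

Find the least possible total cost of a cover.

13

S2, S5 together cover every stop (S2 ∪ S5 = {4, 5, 6, 7, 8, 9, 10, 11, 12, 13, 14, 15}); total cost 3 + 10 = 13.
The greedy pick S2, S1, S7 costs 15; no covering selection beats 13.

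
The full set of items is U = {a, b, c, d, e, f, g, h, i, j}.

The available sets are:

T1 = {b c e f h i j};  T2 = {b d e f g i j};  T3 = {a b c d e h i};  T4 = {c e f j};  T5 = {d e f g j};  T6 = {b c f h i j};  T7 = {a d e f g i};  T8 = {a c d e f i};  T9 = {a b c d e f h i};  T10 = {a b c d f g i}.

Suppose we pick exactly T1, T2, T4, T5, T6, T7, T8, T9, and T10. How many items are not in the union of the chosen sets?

Union of T1, T2, T4, T5, T6, T7, T8, T9, T10 = {a, b, c, d, e, f, g, h, i, j} — that's every item, so 0 are uncovered.

0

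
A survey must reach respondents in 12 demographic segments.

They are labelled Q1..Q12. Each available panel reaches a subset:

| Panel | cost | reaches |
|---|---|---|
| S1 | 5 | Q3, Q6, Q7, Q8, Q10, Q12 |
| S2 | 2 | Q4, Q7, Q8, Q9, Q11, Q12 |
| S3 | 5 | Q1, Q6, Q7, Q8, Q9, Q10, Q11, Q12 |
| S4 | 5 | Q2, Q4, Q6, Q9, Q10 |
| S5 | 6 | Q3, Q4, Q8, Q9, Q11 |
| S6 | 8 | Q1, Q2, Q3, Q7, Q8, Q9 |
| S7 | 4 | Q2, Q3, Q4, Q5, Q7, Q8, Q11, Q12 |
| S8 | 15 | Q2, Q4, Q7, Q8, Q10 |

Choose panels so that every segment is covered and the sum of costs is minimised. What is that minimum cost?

9

S3, S7 together cover every segment (S3 ∪ S7 = {Q1, Q2, Q3, Q4, Q5, Q6, Q7, Q8, Q9, Q10, Q11, Q12}); total cost 5 + 4 = 9.
The greedy pick S2, S7, S3 costs 11; no covering selection beats 9.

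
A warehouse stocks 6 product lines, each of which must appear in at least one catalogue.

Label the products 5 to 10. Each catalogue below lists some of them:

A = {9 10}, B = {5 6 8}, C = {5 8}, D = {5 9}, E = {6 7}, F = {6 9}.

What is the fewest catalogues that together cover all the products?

Take {A, C, E}. Their union is {5, 6, 7, 8, 9, 10}, which is all 6 products.
Only E contains 7, so E is forced; the remaining 4 products need at least 2 more catalogues (each remaining catalogue adds at most 2) — so at least 3 catalogues are needed, and 3 is optimal.

3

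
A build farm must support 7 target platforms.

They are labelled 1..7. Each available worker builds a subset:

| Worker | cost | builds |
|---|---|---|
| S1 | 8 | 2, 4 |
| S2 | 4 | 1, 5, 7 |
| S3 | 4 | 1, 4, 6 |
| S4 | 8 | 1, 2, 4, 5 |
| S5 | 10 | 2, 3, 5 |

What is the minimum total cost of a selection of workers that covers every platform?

18

S2, S3, S5 together cover every platform (S2 ∪ S3 ∪ S5 = {1, 2, 3, 4, 5, 6, 7}); total cost 4 + 4 + 10 = 18.
No covering selection has total cost below 18.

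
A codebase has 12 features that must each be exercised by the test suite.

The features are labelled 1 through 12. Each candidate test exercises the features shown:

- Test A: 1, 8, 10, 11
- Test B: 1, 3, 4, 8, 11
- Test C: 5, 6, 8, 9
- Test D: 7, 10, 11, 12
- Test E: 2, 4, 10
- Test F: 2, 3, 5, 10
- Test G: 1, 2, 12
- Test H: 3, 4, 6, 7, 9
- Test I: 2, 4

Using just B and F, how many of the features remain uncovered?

Union of B, F = {1, 2, 3, 4, 5, 8, 10, 11}.
Not covered: 6, 7, 9, 12 — 4 features.

4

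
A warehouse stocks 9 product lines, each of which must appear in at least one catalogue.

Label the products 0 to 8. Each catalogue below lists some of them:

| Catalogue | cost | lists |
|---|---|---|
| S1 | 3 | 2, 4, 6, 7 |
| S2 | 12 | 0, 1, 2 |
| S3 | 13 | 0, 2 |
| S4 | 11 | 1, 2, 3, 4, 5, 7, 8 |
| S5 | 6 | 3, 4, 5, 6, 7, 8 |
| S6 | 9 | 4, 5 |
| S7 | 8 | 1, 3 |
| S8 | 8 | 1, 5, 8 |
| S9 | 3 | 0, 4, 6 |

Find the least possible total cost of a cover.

S4, S9 together cover every product (S4 ∪ S9 = {0, 1, 2, 3, 4, 5, 6, 7, 8}); total cost 11 + 3 = 14.
The greedy pick S1, S5, S9, S7 costs 20; no covering selection beats 14.

14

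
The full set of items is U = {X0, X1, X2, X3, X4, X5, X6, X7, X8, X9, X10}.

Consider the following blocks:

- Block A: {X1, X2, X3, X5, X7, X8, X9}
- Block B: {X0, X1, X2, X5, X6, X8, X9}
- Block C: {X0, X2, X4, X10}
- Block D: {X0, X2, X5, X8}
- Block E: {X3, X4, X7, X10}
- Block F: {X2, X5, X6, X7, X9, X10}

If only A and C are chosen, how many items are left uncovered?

1

Union of A, C = {X0, X1, X2, X3, X4, X5, X7, X8, X9, X10}.
Not covered: X6 — 1 item.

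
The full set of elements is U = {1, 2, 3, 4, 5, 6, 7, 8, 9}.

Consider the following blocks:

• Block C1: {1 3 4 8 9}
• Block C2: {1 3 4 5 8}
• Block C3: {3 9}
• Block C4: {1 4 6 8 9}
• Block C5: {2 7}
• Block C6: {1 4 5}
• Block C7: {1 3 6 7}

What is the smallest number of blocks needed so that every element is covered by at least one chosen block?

Take {C2, C4, C5}. Their union is {1, 2, 3, 4, 5, 6, 7, 8, 9}, which is all 9 elements.
Only C5 contains 2, so C5 is forced; the remaining 7 elements need at least 2 more blocks (each remaining block adds at most 5) — so at least 3 blocks are needed, and 3 is optimal.

3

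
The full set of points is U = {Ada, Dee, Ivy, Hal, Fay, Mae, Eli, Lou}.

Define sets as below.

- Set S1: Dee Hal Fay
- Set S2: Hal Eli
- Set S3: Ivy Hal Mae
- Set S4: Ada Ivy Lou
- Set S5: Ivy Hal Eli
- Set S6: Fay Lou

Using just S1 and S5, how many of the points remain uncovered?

3

Union of S1, S5 = {Dee, Ivy, Hal, Fay, Eli}.
Not covered: Ada, Mae, Lou — 3 points.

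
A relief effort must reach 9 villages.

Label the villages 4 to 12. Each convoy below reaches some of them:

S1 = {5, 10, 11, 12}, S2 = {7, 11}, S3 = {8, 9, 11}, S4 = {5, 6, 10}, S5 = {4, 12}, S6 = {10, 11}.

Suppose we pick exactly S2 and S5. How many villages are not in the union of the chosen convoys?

Union of S2, S5 = {4, 7, 11, 12}.
Not covered: 5, 6, 8, 9, 10 — 5 villages.

5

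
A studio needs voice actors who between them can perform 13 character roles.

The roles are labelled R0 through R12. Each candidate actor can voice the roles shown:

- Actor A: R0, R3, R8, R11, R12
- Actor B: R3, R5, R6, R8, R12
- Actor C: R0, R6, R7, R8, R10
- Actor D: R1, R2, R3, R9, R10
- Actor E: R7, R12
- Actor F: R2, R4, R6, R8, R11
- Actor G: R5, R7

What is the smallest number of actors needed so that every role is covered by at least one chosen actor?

Take {B, C, D, F}. Their union is {R0, R1, R2, R3, R4, R5, R6, R7, R8, R9, R10, R11, R12}, which is all 13 roles.
No 3 of the 7 actors cover everything (all 35 combinations miss at least one role), so 4 is optimal.

4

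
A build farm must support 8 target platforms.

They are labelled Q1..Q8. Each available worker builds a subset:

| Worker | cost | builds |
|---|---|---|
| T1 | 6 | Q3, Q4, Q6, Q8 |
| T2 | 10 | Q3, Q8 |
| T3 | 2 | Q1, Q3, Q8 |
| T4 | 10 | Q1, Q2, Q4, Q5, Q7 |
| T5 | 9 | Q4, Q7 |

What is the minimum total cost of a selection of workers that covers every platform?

16

T1, T4 together cover every platform (T1 ∪ T4 = {Q1, Q2, Q3, Q4, Q5, Q6, Q7, Q8}); total cost 6 + 10 = 16.
The greedy pick T3, T4, T1 costs 18; no covering selection beats 16.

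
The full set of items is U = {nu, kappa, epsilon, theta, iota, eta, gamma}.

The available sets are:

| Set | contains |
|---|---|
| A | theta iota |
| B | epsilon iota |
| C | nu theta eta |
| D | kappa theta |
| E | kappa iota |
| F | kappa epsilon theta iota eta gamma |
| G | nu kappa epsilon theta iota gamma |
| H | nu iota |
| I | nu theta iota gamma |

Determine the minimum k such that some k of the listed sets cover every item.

2

F and I cover everything between them: the union {nu, kappa, epsilon, theta, iota, eta, gamma} is all of U.
No single set has all 7 items (the largest, F, has 6), so 2 is optimal.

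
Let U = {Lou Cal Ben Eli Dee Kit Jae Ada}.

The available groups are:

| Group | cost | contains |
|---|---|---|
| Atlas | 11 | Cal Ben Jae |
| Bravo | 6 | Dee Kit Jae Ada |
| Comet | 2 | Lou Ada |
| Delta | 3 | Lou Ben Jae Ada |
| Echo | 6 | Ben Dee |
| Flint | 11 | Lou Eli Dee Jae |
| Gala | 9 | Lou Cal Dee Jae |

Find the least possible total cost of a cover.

28

Atlas, Bravo, Flint together cover every item (Atlas ∪ Bravo ∪ Flint = {Lou, Cal, Ben, Eli, Dee, Kit, Jae, Ada}); total cost 11 + 6 + 11 = 28.
The greedy pick Delta, Bravo, Gala, Flint costs 29; no covering selection beats 28.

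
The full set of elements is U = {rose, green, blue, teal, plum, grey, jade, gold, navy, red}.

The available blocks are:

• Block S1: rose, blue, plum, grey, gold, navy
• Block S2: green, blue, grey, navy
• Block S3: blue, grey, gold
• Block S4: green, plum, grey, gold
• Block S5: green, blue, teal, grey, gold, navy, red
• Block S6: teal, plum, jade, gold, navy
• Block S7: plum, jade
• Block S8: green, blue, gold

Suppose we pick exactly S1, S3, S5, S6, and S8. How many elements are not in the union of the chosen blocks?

0

Union of S1, S3, S5, S6, S8 = {rose, green, blue, teal, plum, grey, jade, gold, navy, red} — that's every element, so 0 are uncovered.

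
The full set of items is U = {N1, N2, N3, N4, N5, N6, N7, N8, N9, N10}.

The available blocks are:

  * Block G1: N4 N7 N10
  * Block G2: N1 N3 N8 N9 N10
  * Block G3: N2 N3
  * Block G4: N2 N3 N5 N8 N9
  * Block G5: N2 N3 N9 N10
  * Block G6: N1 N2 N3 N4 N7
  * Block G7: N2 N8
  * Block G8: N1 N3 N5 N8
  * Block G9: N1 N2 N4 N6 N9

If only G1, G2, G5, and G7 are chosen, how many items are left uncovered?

2

Union of G1, G2, G5, G7 = {N1, N2, N3, N4, N7, N8, N9, N10}.
Not covered: N5, N6 — 2 items.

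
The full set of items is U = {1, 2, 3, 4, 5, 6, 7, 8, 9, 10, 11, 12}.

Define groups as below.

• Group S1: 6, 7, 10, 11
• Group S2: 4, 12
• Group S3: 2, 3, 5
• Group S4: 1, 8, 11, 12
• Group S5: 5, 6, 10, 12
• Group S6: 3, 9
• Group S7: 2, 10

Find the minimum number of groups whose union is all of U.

5

Take {S1, S2, S3, S4, S6}. Their union is {1, 2, 3, 4, 5, 6, 7, 8, 9, 10, 11, 12}, which is all 12 items.
No 4 of the 7 groups cover everything (all 35 combinations miss at least one item), so 5 is optimal.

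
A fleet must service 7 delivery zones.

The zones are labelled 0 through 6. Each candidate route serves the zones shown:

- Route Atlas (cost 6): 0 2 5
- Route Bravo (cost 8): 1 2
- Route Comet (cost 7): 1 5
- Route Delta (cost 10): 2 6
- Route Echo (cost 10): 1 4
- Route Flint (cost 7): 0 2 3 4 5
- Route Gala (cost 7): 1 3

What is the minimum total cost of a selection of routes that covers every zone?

24

Comet, Delta, Flint together cover every zone (Comet ∪ Delta ∪ Flint = {0, 1, 2, 3, 4, 5, 6}); total cost 7 + 10 + 7 = 24.
No covering selection has total cost below 24.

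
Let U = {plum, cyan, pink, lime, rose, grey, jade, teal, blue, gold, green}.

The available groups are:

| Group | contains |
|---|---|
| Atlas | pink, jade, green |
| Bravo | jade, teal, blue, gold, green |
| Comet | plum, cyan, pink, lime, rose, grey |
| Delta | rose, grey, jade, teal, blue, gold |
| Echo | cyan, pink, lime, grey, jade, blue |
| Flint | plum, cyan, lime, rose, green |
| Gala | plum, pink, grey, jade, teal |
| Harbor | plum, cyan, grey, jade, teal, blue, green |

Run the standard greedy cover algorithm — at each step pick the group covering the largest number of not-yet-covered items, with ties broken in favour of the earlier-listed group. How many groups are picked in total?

3

Greedy: pick Harbor (covers 7 new) → pick Comet (covers 3 new) → pick Bravo (covers 1 new). Total picks: 3.
(The true minimum cover uses only 2 groups, so greedy is not optimal here.)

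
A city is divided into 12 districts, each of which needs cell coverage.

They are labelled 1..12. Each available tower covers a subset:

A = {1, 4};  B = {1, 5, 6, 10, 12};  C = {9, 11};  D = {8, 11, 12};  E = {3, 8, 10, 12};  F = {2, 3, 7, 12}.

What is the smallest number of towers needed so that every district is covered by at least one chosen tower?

A and B and C and E and F together: A ∪ B ∪ C ∪ E ∪ F = {1, 2, 3, 4, 5, 6, 7, 8, 9, 10, 11, 12} — every district is covered.
No 4 of the 6 towers cover everything (all 15 combinations miss at least one district), so 5 is optimal.

5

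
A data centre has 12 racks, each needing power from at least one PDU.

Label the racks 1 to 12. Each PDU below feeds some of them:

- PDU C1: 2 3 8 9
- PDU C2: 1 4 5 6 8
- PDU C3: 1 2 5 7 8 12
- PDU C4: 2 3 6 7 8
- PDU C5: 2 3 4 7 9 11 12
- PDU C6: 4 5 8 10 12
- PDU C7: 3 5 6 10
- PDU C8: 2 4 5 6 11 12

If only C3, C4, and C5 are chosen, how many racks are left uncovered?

1

Union of C3, C4, C5 = {1, 2, 3, 4, 5, 6, 7, 8, 9, 11, 12}.
Not covered: 10 — 1 rack.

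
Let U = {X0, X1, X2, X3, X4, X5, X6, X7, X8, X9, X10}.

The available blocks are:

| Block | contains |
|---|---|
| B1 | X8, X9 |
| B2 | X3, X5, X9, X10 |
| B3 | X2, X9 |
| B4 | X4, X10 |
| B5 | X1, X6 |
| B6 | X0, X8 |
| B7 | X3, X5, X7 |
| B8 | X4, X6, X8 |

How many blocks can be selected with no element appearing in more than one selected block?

B3, B4, B5, B6, B7 are pairwise disjoint (B3={X2,X9}; B4={X4,X10}; B5={X1,X6}; B6={X0,X8}; B7={X3,X5,X7}).
Every remaining block overlaps one of these, and no 6 of the listed blocks are pairwise disjoint, so 5 is the maximum.

5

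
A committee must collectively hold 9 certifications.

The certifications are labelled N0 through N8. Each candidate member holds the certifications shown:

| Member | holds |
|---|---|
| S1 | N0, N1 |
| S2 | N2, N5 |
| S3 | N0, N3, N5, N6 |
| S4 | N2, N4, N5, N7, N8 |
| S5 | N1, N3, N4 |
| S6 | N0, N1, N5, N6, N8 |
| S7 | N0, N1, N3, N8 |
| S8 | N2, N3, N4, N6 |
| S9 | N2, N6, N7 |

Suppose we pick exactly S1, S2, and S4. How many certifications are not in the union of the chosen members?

2

Union of S1, S2, S4 = {N0, N1, N2, N4, N5, N7, N8}.
Not covered: N3, N6 — 2 certifications.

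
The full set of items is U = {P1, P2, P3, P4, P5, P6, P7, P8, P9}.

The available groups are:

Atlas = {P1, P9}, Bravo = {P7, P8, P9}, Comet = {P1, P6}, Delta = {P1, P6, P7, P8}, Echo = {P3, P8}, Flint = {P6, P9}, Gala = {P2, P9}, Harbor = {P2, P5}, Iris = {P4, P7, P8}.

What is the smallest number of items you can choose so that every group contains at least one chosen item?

4

Take H = {P5, P6, P8, P9}. Each listed group contains at least one of these, so H is a hitting set of size 4.
No choice of 3 items meets every group, so 4 is the minimum.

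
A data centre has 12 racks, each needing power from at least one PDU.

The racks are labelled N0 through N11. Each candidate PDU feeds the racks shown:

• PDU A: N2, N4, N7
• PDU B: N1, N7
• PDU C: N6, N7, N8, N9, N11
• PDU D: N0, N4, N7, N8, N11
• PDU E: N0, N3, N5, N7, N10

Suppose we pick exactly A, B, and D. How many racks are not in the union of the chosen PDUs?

Union of A, B, D = {N0, N1, N2, N4, N7, N8, N11}.
Not covered: N3, N5, N6, N9, N10 — 5 racks.

5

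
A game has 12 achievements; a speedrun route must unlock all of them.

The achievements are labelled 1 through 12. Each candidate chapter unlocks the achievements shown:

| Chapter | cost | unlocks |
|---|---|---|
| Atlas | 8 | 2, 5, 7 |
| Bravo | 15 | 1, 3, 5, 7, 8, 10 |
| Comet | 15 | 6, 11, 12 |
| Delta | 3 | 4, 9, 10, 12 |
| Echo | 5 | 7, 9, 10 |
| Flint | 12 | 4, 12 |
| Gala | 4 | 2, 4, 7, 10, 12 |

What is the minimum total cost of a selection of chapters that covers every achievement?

37

Bravo, Comet, Delta, Gala together cover every achievement (Bravo ∪ Comet ∪ Delta ∪ Gala = {1, 2, 3, 4, 5, 6, 7, 8, 9, 10, 11, 12}); total cost 15 + 15 + 3 + 4 = 37.
No covering selection has total cost below 37.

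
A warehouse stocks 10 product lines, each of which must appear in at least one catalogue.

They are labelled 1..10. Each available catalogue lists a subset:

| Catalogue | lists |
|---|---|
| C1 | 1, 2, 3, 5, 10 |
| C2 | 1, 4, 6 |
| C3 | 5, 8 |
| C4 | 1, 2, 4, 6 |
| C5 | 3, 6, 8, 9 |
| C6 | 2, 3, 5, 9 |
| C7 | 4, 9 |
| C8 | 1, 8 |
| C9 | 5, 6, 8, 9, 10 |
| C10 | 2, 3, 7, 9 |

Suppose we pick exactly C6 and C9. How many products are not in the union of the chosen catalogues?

Union of C6, C9 = {2, 3, 5, 6, 8, 9, 10}.
Not covered: 1, 4, 7 — 3 products.

3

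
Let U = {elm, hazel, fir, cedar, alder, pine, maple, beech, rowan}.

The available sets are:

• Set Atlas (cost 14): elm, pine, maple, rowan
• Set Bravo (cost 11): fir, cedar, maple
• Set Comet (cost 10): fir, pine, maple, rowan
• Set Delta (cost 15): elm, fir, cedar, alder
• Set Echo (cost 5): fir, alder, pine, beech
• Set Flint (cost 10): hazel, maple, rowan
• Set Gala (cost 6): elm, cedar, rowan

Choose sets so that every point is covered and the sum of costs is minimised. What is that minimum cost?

21

Echo, Flint, Gala together cover every point (Echo ∪ Flint ∪ Gala = {elm, hazel, fir, cedar, alder, pine, maple, beech, rowan}); total cost 5 + 10 + 6 = 21.
No covering selection has total cost below 21.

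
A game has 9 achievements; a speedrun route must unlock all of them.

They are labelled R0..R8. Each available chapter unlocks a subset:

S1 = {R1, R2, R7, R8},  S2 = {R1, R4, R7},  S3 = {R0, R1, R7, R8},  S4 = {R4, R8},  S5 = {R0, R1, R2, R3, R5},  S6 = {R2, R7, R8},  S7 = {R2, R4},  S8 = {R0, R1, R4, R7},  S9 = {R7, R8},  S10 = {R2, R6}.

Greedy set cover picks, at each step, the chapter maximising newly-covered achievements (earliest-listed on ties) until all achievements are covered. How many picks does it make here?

4

Greedy: pick S5 (covers 5 new) → pick S1 (covers 2 new) → pick S2 (covers 1 new) → pick S10 (covers 1 new). Total picks: 4.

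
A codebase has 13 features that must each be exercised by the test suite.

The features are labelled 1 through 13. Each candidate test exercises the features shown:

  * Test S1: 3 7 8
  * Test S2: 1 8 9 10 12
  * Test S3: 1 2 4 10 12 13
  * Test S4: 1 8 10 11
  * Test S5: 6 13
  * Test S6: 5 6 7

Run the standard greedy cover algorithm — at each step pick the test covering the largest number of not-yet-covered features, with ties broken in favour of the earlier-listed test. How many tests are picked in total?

Greedy: pick S3 (covers 6 new) → pick S1 (covers 3 new) → pick S6 (covers 2 new) → pick S2 (covers 1 new) → pick S4 (covers 1 new). Total picks: 5.

5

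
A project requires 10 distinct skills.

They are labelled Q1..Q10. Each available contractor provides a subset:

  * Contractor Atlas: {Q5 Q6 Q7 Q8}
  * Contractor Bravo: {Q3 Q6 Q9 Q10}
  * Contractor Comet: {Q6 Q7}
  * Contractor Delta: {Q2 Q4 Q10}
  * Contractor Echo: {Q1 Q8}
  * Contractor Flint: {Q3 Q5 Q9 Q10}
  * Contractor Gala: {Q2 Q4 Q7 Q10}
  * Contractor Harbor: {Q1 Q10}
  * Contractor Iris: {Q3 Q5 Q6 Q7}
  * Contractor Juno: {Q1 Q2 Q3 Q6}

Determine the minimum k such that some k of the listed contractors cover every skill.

4

Take {Atlas, Delta, Flint, Juno}. Their union is {Q1, Q2, Q3, Q4, Q5, Q6, Q7, Q8, Q9, Q10}, which is all 10 skills.
No 3 of the 10 contractors cover everything (all 120 combinations miss at least one skill), so 4 is optimal.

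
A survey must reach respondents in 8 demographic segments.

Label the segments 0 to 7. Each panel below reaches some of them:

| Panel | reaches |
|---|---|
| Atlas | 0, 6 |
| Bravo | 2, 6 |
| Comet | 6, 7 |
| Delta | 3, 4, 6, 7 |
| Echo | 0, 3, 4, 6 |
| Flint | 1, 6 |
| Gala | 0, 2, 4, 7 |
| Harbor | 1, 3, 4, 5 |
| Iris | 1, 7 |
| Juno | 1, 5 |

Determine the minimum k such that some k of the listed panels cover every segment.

Echo and Gala and Harbor together: Echo ∪ Gala ∪ Harbor = {0, 1, 2, 3, 4, 5, 6, 7} — every segment is covered.
No 2 of the 10 panels cover everything (all 45 combinations miss at least one segment), so 3 is optimal.

3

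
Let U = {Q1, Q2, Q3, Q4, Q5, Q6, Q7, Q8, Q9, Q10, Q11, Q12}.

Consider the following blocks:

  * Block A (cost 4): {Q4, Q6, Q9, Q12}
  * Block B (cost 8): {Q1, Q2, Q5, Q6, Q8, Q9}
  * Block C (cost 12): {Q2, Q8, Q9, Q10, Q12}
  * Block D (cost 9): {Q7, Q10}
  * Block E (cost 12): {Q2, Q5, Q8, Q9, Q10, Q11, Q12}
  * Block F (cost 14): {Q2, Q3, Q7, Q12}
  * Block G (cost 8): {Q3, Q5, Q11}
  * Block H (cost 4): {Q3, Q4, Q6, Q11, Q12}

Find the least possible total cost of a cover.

B, D, H together cover every item (B ∪ D ∪ H = {Q1, Q2, Q3, Q4, Q5, Q6, Q7, Q8, Q9, Q10, Q11, Q12}); total cost 8 + 9 + 4 = 21.
No covering selection has total cost below 21.

21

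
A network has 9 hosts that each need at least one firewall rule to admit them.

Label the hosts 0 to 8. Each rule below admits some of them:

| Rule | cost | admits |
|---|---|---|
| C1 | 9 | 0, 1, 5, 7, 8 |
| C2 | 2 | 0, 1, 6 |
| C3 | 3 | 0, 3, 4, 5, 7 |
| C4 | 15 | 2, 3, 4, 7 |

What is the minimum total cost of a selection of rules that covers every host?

C1, C2, C4 together cover every host (C1 ∪ C2 ∪ C4 = {0, 1, 2, 3, 4, 5, 6, 7, 8}); total cost 9 + 2 + 15 = 26.
The greedy pick C3, C2, C1, C4 costs 29; no covering selection beats 26.

26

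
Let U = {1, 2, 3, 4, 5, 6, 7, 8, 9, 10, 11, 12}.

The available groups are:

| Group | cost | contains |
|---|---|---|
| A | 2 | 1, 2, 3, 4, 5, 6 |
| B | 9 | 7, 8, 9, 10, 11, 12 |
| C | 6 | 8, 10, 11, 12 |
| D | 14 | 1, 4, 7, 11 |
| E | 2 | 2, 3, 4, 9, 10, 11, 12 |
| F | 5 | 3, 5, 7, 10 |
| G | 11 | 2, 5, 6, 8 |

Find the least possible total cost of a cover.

11

A, B together cover every element (A ∪ B = {1, 2, 3, 4, 5, 6, 7, 8, 9, 10, 11, 12}); total cost 2 + 9 = 11.
The greedy pick E, A, B costs 13; no covering selection beats 11.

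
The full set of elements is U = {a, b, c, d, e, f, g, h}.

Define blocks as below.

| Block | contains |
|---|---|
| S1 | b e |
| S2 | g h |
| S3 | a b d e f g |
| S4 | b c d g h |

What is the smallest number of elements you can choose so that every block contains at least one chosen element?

T = {b, g} meets every block (each contains at least one member of T), and |T| = 2.
The blocks S1, S2 are pairwise disjoint, so any hitting set needs a separate element for each — at least 2. Hence 2 is optimal.

2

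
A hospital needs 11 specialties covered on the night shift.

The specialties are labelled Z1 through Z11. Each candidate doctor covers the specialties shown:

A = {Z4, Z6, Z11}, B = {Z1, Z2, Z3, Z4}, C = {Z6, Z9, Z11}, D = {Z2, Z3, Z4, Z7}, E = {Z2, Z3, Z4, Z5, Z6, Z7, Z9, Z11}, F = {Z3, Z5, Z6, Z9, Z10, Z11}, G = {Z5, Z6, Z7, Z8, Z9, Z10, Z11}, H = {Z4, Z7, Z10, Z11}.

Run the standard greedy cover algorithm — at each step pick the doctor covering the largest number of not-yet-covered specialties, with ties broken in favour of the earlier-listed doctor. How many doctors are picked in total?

Greedy: pick E (covers 8 new) → pick G (covers 2 new) → pick B (covers 1 new). Total picks: 3.
(The true minimum cover uses only 2 doctors, so greedy is not optimal here.)

3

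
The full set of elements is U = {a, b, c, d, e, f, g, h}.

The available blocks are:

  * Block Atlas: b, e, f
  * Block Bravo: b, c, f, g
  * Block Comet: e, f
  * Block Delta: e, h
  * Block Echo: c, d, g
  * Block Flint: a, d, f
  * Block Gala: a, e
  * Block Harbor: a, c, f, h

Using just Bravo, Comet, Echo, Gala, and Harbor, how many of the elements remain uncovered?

Union of Bravo, Comet, Echo, Gala, Harbor = {a, b, c, d, e, f, g, h} — that's every element, so 0 are uncovered.

0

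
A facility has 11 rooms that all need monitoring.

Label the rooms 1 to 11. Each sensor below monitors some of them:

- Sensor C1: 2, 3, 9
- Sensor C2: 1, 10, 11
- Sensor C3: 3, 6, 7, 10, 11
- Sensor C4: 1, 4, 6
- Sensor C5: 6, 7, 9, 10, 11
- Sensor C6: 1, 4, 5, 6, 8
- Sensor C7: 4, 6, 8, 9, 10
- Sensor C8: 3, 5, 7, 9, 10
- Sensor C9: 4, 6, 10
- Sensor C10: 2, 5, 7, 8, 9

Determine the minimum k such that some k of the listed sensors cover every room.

3

C3 and C6 and C10 together: C3 ∪ C6 ∪ C10 = {1, 2, 3, 4, 5, 6, 7, 8, 9, 10, 11} — every room is covered.
Each sensor has at most 5 rooms, and 2·5 = 10 < 11 — so at least 3 sensors are needed, and 3 is optimal.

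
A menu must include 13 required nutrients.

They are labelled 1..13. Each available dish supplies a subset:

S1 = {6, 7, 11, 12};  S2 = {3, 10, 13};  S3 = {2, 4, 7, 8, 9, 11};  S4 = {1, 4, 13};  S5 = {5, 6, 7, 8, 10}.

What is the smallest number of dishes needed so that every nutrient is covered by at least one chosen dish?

S1 and S2 and S3 and S4 and S5 together: S1 ∪ S2 ∪ S3 ∪ S4 ∪ S5 = {1, 2, 3, 4, 5, 6, 7, 8, 9, 10, 11, 12, 13} — every nutrient is covered.
No 4 of the 5 dishes cover everything (all 5 combinations miss at least one nutrient), so 5 is optimal.

5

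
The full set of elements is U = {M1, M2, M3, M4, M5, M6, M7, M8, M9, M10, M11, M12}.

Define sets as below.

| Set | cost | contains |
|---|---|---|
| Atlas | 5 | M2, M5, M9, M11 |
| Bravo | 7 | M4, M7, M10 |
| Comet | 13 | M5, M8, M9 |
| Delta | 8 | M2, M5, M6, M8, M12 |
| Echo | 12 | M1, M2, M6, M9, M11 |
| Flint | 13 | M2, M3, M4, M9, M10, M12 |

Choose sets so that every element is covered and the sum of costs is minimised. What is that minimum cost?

40

Bravo, Delta, Echo, Flint together cover every element (Bravo ∪ Delta ∪ Echo ∪ Flint = {M1, M2, M3, M4, M5, M6, M7, M8, M9, M10, M11, M12}); total cost 7 + 8 + 12 + 13 = 40.
The greedy pick Atlas, Bravo, Delta, Echo, Flint costs 45; no covering selection beats 40.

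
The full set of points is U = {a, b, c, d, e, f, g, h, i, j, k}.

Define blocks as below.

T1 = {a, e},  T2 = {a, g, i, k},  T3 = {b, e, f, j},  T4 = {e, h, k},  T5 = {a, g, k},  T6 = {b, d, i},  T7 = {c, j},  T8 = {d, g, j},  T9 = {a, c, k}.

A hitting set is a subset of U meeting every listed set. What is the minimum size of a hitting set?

The 4 points {a, b, e, j} hit every block.
No choice of 3 points meets every block, so 4 is the minimum.

4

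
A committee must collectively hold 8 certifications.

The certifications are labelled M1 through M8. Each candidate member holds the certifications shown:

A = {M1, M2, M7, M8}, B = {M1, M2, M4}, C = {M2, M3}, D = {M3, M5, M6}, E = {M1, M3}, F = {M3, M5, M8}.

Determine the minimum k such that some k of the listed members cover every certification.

Take {A, B, D}. Their union is {M1, M2, M3, M4, M5, M6, M7, M8}, which is all 8 certifications.
Only B contains M4, so B is forced; the remaining 5 certifications need at least 2 more members (each remaining member adds at most 3) — so at least 3 members are needed, and 3 is optimal.

3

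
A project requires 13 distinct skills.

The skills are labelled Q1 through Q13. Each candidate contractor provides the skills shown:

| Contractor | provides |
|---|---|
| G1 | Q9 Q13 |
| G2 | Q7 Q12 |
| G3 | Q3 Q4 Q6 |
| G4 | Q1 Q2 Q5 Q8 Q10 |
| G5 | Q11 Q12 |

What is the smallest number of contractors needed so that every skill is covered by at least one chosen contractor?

G1 and G2 and G3 and G4 and G5 together: G1 ∪ G2 ∪ G3 ∪ G4 ∪ G5 = {Q1, Q2, Q3, Q4, Q5, Q6, Q7, Q8, Q9, Q10, Q11, Q12, Q13} — every skill is covered.
No 4 of the 5 contractors cover everything (all 5 combinations miss at least one skill), so 5 is optimal.

5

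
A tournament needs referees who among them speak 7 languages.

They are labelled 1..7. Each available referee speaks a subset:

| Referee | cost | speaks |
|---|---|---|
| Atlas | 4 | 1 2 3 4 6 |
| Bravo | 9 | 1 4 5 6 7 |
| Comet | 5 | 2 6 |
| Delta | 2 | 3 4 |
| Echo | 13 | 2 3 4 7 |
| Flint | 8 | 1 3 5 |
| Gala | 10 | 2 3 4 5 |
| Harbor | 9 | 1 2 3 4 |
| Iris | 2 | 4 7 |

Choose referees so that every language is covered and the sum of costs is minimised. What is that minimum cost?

13

Atlas, Bravo together cover every language (Atlas ∪ Bravo = {1, 2, 3, 4, 5, 6, 7}); total cost 4 + 9 = 13.
The greedy pick Atlas, Iris, Flint costs 14; no covering selection beats 13.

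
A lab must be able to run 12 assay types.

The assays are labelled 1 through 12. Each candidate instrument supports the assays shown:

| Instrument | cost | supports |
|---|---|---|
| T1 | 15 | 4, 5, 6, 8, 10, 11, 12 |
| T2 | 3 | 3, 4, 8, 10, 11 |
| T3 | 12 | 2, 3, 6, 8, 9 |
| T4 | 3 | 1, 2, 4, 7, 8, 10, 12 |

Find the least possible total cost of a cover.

30

T1, T3, T4 together cover every assay (T1 ∪ T3 ∪ T4 = {1, 2, 3, 4, 5, 6, 7, 8, 9, 10, 11, 12}); total cost 15 + 12 + 3 = 30.
The greedy pick T4, T2, T3, T1 costs 33; no covering selection beats 30.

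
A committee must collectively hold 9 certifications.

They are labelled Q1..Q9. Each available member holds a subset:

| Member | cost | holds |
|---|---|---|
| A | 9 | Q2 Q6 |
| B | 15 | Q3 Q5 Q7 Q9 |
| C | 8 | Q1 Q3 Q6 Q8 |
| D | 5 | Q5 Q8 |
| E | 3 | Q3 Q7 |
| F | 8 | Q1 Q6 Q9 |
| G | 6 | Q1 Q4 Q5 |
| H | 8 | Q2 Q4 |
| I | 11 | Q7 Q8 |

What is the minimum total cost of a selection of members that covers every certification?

D, E, F, H together cover every certification (D ∪ E ∪ F ∪ H = {Q1, Q2, Q3, Q4, Q5, Q6, Q7, Q8, Q9}); total cost 5 + 3 + 8 + 8 = 24.
The greedy pick E, G, C, F, H costs 33; no covering selection beats 24.

24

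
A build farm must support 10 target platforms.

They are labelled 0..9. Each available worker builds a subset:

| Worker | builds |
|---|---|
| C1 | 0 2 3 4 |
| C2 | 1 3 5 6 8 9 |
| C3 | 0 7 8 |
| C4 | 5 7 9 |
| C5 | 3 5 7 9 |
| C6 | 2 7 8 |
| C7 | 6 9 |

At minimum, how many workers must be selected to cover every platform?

Take {C1, C2, C6}. Their union is {0, 1, 2, 3, 4, 5, 6, 7, 8, 9}, which is all 10 platforms.
Only C2 contains 1, so C2 is forced; the remaining 4 platforms need at least 2 more workers (each remaining worker adds at most 3) — so at least 3 workers are needed, and 3 is optimal.

3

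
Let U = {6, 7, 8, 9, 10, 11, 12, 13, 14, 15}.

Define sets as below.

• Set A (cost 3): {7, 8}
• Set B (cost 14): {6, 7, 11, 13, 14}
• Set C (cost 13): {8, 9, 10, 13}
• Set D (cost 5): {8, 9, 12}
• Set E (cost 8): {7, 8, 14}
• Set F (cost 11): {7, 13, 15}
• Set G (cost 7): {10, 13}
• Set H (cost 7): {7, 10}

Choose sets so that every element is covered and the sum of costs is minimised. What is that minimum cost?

37

B, D, F, G together cover every element (B ∪ D ∪ F ∪ G = {6, 7, 8, 9, 10, 11, 12, 13, 14, 15}); total cost 14 + 5 + 11 + 7 = 37.
The greedy pick A, D, B, G, F costs 40; no covering selection beats 37.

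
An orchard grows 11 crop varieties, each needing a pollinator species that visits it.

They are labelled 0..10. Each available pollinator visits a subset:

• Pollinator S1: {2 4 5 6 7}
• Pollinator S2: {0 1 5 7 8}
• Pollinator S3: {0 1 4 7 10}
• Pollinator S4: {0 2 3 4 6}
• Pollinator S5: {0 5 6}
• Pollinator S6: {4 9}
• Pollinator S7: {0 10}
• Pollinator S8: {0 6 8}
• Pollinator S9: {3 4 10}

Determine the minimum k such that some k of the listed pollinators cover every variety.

4

Take {S2, S3, S4, S6}. Their union is {0, 1, 2, 3, 4, 5, 6, 7, 8, 9, 10}, which is all 11 varieties.
No 3 of the 9 pollinators cover everything (all 84 combinations miss at least one variety), so 4 is optimal.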